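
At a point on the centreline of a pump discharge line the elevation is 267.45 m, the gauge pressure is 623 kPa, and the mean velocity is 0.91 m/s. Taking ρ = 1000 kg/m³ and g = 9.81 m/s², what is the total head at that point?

Pressure head ψ = P/(ρg) = 623×1000 / (1000 × 9.81) = 63.51 m.
Velocity head = v²/(2g) = 0.91² / (2 × 9.81) = 0.042 m.
h = z + ψ + v²/(2g) = 267.45 + 63.51 + 0.042 = 331.00 m.

h ≈ 331.00 m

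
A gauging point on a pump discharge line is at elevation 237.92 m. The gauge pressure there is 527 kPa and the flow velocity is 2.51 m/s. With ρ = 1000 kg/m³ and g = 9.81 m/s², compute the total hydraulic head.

h ≈ 291.96 m

Pressure head ψ = P/(ρg) = 527×1000 / (1000 × 9.81) = 53.72 m.
Velocity head = v²/(2g) = 2.51² / (2 × 9.81) = 0.321 m.
h = z + ψ + v²/(2g) = 237.92 + 53.72 + 0.321 = 291.96 m.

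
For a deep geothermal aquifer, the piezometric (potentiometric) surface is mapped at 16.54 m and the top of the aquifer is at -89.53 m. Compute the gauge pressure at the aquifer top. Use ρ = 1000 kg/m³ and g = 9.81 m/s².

P ≈ 1040 kPa

Pressure head at the aquifer top: ψ = h − z = 16.54 − (-89.53) = 106.07 m.
P = ρgψ = 1000 × 9.81 × 106.07 = 1040547 Pa ≈ 1040 kPa.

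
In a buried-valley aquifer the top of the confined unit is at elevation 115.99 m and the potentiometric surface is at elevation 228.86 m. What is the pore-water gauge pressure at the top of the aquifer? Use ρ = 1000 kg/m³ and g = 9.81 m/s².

P ≈ 1110 kPa

Pressure head at the aquifer top: ψ = h − z = 228.86 − 115.99 = 112.87 m.
P = ρgψ = 1000 × 9.81 × 112.87 = 1107255 Pa ≈ 1110 kPa.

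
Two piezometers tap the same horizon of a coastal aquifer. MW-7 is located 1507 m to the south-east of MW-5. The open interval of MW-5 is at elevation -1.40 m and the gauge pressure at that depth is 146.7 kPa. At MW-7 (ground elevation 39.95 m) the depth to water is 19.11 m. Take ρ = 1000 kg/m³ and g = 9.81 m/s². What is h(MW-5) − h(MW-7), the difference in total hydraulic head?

Pressure head at MW-5: ψ = P/(ρg) = 146.7×1000 / (1000 × 9.81) = 14.95 m.
Total head at MW-5: h = z + ψ = -1.40 + 14.95 = 13.55 m.
Total head at MW-7: h = 39.95 − 19.11 = 20.84 m.
Head difference: h(MW-5) − h(MW-7) = 13.55 − 20.84 = -7.29 m.

Δh ≈ -7.29 m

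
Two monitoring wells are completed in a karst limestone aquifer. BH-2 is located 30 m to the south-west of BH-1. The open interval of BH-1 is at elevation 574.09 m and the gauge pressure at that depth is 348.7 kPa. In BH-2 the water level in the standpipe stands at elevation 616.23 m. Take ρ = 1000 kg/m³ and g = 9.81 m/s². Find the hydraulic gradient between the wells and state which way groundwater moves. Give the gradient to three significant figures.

Pressure head at BH-1: ψ = P/(ρg) = 348.7×1000 / (1000 × 9.81) = 35.55 m.
Total head at BH-1: h = z + ψ = 574.09 + 35.55 = 609.64 m.
Total head at BH-2: h = 616.23 m (water level in the piezometer is the total head).
Head difference: h(BH-1) − h(BH-2) = 609.64 − 616.23 = -6.59 m.
Hydraulic gradient: i = |Δh| / L = 6.59 / 30 = 0.220.
Flow is from higher to lower head: from BH-2 toward BH-1, i.e. toward the north-east.

i ≈ 0.220; groundwater flows toward the north-east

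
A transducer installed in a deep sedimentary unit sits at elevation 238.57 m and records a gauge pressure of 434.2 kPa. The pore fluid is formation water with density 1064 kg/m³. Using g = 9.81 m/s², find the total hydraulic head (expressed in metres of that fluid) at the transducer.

ψ = P/(ρg) = 434.2×1000 / (1064 × 9.81) = 41.60 m.
h = z + ψ = 238.57 + 41.60 = 280.17 m.

h ≈ 280.17 m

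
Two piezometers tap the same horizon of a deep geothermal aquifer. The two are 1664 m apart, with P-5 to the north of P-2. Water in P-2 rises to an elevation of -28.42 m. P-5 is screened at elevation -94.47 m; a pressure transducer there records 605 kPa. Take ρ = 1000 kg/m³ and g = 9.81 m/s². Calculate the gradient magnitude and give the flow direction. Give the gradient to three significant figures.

Total head at P-2: h = -28.42 m (water level in the piezometer is the total head).
Pressure head at P-5: ψ = P/(ρg) = 605×1000 / (1000 × 9.81) = 61.67 m.
Total head at P-5: h = z + ψ = -94.47 + 61.67 = -32.80 m.
Head difference: h(P-2) − h(P-5) = -28.42 − (-32.80) = 4.38 m.
Hydraulic gradient: i = |Δh| / L = 4.38 / 1664 = 0.00263.
Flow is from higher to lower head: from P-2 toward P-5, i.e. toward the north.

i ≈ 0.00263; groundwater flows toward the north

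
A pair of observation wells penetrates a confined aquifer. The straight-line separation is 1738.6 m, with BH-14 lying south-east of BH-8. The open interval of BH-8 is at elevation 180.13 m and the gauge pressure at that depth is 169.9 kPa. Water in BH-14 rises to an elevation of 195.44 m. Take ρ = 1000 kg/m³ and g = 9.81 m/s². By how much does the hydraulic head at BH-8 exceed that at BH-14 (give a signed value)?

Pressure head at BH-8: ψ = P/(ρg) = 169.9×1000 / (1000 × 9.81) = 17.32 m.
Total head at BH-8: h = z + ψ = 180.13 + 17.32 = 197.45 m.
Total head at BH-14: h = 195.44 m (water level in the piezometer is the total head).
Head difference: h(BH-8) − h(BH-14) = 197.45 − 195.44 = 2.01 m.

Δh ≈ 2.01 m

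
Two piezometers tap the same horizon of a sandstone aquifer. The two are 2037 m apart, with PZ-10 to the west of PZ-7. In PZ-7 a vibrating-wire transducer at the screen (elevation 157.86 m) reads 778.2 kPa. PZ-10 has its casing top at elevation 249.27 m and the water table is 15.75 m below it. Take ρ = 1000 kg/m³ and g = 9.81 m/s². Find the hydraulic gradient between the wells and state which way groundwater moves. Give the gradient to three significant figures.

Pressure head at PZ-7: ψ = P/(ρg) = 778.2×1000 / (1000 × 9.81) = 79.33 m.
Total head at PZ-7: h = z + ψ = 157.86 + 79.33 = 237.19 m.
Total head at PZ-10: h = 249.27 − 15.75 = 233.52 m.
Head difference: h(PZ-7) − h(PZ-10) = 237.19 − 233.52 = 3.67 m.
Hydraulic gradient: i = |Δh| / L = 3.67 / 2037 = 0.00180.
Flow is from higher to lower head: from PZ-7 toward PZ-10, i.e. toward the west.

i ≈ 0.00180; groundwater flows toward the west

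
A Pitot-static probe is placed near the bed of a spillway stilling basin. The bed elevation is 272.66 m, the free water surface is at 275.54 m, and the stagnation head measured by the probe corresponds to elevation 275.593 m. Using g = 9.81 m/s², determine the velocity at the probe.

v ≈ 1.02 m/s

Near the bed, under hydrostatic conditions, the piezometric head (z + ψ) equals the free-surface elevation, 275.54 m.
Velocity head = total − piezometric = 275.593 − 275.54 = 0.053 m.
v = √(2g·h_v) = √(2 × 9.81 × 0.053) = 1.02 m/s.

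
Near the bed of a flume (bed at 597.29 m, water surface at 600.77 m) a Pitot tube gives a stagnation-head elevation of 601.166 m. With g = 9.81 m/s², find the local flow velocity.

v ≈ 2.79 m/s

Near the bed, under hydrostatic conditions, the piezometric head (z + ψ) equals the free-surface elevation, 600.77 m.
Velocity head = total − piezometric = 601.166 − 600.77 = 0.396 m.
v = √(2g·h_v) = √(2 × 9.81 × 0.396) = 2.79 m/s.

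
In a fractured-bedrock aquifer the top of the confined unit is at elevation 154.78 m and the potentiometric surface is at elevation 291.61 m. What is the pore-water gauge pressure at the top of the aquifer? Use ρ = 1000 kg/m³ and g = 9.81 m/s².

Pressure head at the aquifer top: ψ = h − z = 291.61 − 154.78 = 136.83 m.
P = ρgψ = 1000 × 9.81 × 136.83 = 1342302 Pa ≈ 1340 kPa.

P ≈ 1340 kPa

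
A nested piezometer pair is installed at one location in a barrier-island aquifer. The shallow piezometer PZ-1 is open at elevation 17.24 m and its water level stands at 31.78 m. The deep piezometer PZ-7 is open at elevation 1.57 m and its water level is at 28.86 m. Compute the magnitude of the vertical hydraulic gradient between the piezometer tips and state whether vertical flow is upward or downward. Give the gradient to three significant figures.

|i_v| ≈ 0.186; vertical flow is downward

Total head at PZ-1: h = 31.78 m (water level in the standpipe).
Total head at PZ-7: h = 28.86 m.
Δh = h(PZ-1) − h(PZ-7) = 31.78 − 28.86 = 2.92 m.
Vertical separation Δz = 17.24 − 1.57 = 15.67 m.
|i_v| = |Δh| / Δz = 2.92 / 15.67 = 0.186.
Head is higher in the shallow piezometer, so vertical flow is downward (recharge condition).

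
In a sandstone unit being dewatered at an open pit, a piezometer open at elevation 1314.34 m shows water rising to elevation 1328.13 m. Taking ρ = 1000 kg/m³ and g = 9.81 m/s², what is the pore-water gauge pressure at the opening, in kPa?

P ≈ 135 kPa

Pressure head ψ = h − z = 1328.13 − 1314.34 = 13.79 m.
P = ρgψ = 1000 × 9.81 × 13.79 = 135280 Pa ≈ 135 kPa.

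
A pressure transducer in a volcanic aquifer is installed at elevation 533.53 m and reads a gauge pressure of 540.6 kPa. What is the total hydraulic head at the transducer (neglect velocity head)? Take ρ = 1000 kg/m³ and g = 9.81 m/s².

h ≈ 588.64 m

ψ = P/(ρg) = 540.6×1000 / (1000 × 9.81) = 55.11 m.
h = z + ψ = 533.53 + 55.11 = 588.64 m.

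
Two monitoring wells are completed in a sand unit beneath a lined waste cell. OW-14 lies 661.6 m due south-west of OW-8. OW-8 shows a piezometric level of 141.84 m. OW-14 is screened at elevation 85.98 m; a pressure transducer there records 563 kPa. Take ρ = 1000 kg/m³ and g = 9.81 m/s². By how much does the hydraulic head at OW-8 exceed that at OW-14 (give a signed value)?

Δh ≈ -1.53 m

Total head at OW-8: h = 141.84 m (water level in the piezometer is the total head).
Pressure head at OW-14: ψ = P/(ρg) = 563×1000 / (1000 × 9.81) = 57.39 m.
Total head at OW-14: h = z + ψ = 85.98 + 57.39 = 143.37 m.
Head difference: h(OW-8) − h(OW-14) = 141.84 − 143.37 = -1.53 m.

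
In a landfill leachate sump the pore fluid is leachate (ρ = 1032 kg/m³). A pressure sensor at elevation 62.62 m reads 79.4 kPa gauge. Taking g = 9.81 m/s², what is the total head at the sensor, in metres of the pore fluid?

ψ = P/(ρg) = 79.4×1000 / (1032 × 9.81) = 7.84 m.
h = z + ψ = 62.62 + 7.84 = 70.46 m.

h ≈ 70.46 m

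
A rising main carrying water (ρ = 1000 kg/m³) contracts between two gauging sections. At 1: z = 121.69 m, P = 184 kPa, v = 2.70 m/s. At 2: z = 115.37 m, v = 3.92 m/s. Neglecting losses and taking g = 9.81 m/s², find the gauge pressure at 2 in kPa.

P₂ ≈ 242 kPa

Pressure head at 1: ψ₁ = P₁/(ρg) = 184×1000 / (1000 × 9.81) = 18.76 m.
Velocity heads: v₁²/2g = 2.70²/19.62 = 0.372 m; v₂²/2g = 3.92²/19.62 = 0.783 m.
Total head H = z₁ + ψ₁ + v₁²/2g = 121.69 + 18.76 + 0.372 = 140.82 m.
ψ₂ = H − z₂ − v₂²/2g = 140.82 − 115.37 − 0.783 = 24.67 m.
P₂ = ρgψ₂ = 1000 × 9.81 × 24.67 ≈ 242 kPa.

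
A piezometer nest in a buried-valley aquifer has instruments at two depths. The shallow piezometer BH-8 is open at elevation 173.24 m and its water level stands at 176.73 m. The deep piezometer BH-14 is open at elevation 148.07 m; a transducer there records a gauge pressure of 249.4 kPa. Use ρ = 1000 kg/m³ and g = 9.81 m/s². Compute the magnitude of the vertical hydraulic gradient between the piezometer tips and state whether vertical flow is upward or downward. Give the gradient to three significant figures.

Total head at BH-8: h = 176.73 m (water level in the standpipe).
Pressure head at BH-14: ψ = P/(ρg) = 249.4×1000 / (1000 × 9.81) = 25.42 m.
Total head at BH-14: h = z + ψ = 148.07 + 25.42 = 173.49 m.
Δh = h(BH-8) − h(BH-14) = 176.73 − 173.49 = 3.24 m.
Vertical separation Δz = 173.24 − 148.07 = 25.17 m.
|i_v| = |Δh| / Δz = 3.24 / 25.17 = 0.129.
Head is higher in the shallow piezometer, so vertical flow is downward (recharge condition).

|i_v| ≈ 0.129; vertical flow is downward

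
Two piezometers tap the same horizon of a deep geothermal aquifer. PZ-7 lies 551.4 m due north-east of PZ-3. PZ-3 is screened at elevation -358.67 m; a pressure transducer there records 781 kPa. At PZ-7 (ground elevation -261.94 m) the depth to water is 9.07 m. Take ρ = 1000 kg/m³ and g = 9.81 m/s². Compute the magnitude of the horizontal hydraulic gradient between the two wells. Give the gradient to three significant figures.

i ≈ 0.0146

Pressure head at PZ-3: ψ = P/(ρg) = 781×1000 / (1000 × 9.81) = 79.61 m.
Total head at PZ-3: h = z + ψ = -358.67 + 79.61 = -279.06 m.
Total head at PZ-7: h = -261.94 − 9.07 = -271.01 m.
Head difference: h(PZ-3) − h(PZ-7) = -279.06 − (-271.01) = -8.05 m.
Hydraulic gradient: i = |Δh| / L = 8.05 / 551.4 = 0.0146.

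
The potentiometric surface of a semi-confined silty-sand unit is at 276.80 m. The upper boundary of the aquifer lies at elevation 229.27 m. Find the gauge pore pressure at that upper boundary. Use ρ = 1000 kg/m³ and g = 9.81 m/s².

P ≈ 466 kPa

Pressure head at the aquifer top: ψ = h − z = 276.80 − 229.27 = 47.53 m.
P = ρgψ = 1000 × 9.81 × 47.53 = 466269 Pa ≈ 466 kPa.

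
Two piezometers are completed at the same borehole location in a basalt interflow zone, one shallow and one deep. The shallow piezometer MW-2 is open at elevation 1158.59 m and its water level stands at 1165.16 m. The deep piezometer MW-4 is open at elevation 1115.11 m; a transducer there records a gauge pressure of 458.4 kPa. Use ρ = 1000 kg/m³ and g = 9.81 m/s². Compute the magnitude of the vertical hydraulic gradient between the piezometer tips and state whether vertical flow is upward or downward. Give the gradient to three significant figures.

Total head at MW-2: h = 1165.16 m (water level in the standpipe).
Pressure head at MW-4: ψ = P/(ρg) = 458.4×1000 / (1000 × 9.81) = 46.73 m.
Total head at MW-4: h = z + ψ = 1115.11 + 46.73 = 1161.84 m.
Δh = h(MW-2) − h(MW-4) = 1165.16 − 1161.84 = 3.32 m.
Vertical separation Δz = 1158.59 − 1115.11 = 43.48 m.
|i_v| = |Δh| / Δz = 3.32 / 43.48 = 0.0764.
Head is higher in the shallow piezometer, so vertical flow is downward (recharge condition).

|i_v| ≈ 0.0764; vertical flow is downward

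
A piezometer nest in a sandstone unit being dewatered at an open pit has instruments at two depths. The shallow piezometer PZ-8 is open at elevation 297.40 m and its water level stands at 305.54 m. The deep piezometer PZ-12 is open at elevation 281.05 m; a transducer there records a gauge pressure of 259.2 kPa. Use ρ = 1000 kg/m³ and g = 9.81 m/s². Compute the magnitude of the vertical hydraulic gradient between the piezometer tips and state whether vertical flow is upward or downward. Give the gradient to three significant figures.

|i_v| ≈ 0.118; vertical flow is upward

Total head at PZ-8: h = 305.54 m (water level in the standpipe).
Pressure head at PZ-12: ψ = P/(ρg) = 259.2×1000 / (1000 × 9.81) = 26.42 m.
Total head at PZ-12: h = z + ψ = 281.05 + 26.42 = 307.47 m.
Δh = h(PZ-8) − h(PZ-12) = 305.54 − 307.47 = -1.93 m.
Vertical separation Δz = 297.40 − 281.05 = 16.35 m.
|i_v| = |Δh| / Δz = 1.93 / 16.35 = 0.118.
Head is higher in the deep piezometer, so vertical flow is upward (discharge condition).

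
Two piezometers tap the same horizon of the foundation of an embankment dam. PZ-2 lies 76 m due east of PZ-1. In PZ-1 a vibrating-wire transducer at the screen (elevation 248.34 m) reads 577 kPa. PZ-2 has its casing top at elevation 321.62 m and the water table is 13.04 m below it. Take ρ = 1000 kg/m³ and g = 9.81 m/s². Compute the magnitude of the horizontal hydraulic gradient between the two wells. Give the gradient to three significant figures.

i ≈ 0.0187

Pressure head at PZ-1: ψ = P/(ρg) = 577×1000 / (1000 × 9.81) = 58.82 m.
Total head at PZ-1: h = z + ψ = 248.34 + 58.82 = 307.16 m.
Total head at PZ-2: h = 321.62 − 13.04 = 308.58 m.
Head difference: h(PZ-1) − h(PZ-2) = 307.16 − 308.58 = -1.42 m.
Hydraulic gradient: i = |Δh| / L = 1.42 / 76 = 0.0187.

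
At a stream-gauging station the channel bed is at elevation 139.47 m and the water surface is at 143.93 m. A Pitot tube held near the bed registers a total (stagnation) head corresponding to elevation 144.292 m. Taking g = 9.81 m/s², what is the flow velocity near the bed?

v ≈ 2.67 m/s

Near the bed, under hydrostatic conditions, the piezometric head (z + ψ) equals the free-surface elevation, 143.93 m.
Velocity head = total − piezometric = 144.292 − 143.93 = 0.362 m.
v = √(2g·h_v) = √(2 × 9.81 × 0.362) = 2.67 m/s.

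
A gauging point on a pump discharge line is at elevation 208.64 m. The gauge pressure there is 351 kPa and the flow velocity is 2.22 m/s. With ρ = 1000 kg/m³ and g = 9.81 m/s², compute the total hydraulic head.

h ≈ 244.67 m

Pressure head ψ = P/(ρg) = 351×1000 / (1000 × 9.81) = 35.78 m.
Velocity head = v²/(2g) = 2.22² / (2 × 9.81) = 0.251 m.
h = z + ψ + v²/(2g) = 208.64 + 35.78 + 0.251 = 244.67 m.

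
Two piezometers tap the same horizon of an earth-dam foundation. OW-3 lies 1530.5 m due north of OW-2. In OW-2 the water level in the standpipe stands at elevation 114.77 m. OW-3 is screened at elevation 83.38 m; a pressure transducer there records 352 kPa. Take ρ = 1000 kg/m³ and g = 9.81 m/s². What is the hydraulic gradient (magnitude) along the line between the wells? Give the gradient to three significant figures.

Total head at OW-2: h = 114.77 m (water level in the piezometer is the total head).
Pressure head at OW-3: ψ = P/(ρg) = 352×1000 / (1000 × 9.81) = 35.88 m.
Total head at OW-3: h = z + ψ = 83.38 + 35.88 = 119.26 m.
Head difference: h(OW-2) − h(OW-3) = 114.77 − 119.26 = -4.49 m.
Hydraulic gradient: i = |Δh| / L = 4.49 / 1530.5 = 0.00293.

i ≈ 0.00293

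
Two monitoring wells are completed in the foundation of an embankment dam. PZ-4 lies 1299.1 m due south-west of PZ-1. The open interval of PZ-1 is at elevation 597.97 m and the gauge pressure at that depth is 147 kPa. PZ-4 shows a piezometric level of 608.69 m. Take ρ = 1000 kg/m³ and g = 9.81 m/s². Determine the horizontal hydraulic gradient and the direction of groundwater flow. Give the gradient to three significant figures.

Pressure head at PZ-1: ψ = P/(ρg) = 147×1000 / (1000 × 9.81) = 14.98 m.
Total head at PZ-1: h = z + ψ = 597.97 + 14.98 = 612.95 m.
Total head at PZ-4: h = 608.69 m (water level in the piezometer is the total head).
Head difference: h(PZ-1) − h(PZ-4) = 612.95 − 608.69 = 4.26 m.
Hydraulic gradient: i = |Δh| / L = 4.26 / 1299.1 = 0.00328.
Flow is from higher to lower head: from PZ-1 toward PZ-4, i.e. toward the south-west.

i ≈ 0.00328; groundwater flows toward the south-west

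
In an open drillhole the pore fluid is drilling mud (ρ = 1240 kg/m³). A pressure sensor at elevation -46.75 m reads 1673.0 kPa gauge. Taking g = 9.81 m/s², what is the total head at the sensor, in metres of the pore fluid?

ψ = P/(ρg) = 1673.0×1000 / (1240 × 9.81) = 137.53 m.
h = z + ψ = -46.75 + 137.53 = 90.78 m.

h ≈ 90.78 m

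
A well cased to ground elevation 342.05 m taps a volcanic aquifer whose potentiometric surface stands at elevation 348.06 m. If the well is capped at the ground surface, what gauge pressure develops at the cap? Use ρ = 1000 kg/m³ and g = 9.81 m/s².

Head above the cap: Δh = 348.06 − 342.05 = 6.01 m.
P = ρgΔh = 1000 × 9.81 × 6.01 = 58958 Pa ≈ 59.0 kPa.

P ≈ 59.0 kPa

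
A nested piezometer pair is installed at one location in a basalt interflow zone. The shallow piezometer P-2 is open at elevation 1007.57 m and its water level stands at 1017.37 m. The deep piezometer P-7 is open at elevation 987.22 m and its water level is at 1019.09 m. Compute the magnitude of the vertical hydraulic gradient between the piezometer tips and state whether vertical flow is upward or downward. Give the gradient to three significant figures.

|i_v| ≈ 0.0845; vertical flow is upward

Total head at P-2: h = 1017.37 m (water level in the standpipe).
Total head at P-7: h = 1019.09 m.
Δh = h(P-2) − h(P-7) = 1017.37 − 1019.09 = -1.72 m.
Vertical separation Δz = 1007.57 − 987.22 = 20.35 m.
|i_v| = |Δh| / Δz = 1.72 / 20.35 = 0.0845.
Head is higher in the deep piezometer, so vertical flow is upward (discharge condition).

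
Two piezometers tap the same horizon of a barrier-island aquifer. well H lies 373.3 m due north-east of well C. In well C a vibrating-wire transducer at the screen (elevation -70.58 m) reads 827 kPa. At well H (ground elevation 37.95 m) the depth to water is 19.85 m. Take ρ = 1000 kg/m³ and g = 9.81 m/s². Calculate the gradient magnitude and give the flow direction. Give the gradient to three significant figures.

i ≈ 0.0117; groundwater flows toward the south-west

Pressure head at well C: ψ = P/(ρg) = 827×1000 / (1000 × 9.81) = 84.30 m.
Total head at well C: h = z + ψ = -70.58 + 84.30 = 13.72 m.
Total head at well H: h = 37.95 − 19.85 = 18.10 m.
Head difference: h(well C) − h(well H) = 13.72 − 18.10 = -4.38 m.
Hydraulic gradient: i = |Δh| / L = 4.38 / 373.3 = 0.0117.
Flow is from higher to lower head: from well H toward well C, i.e. toward the south-west.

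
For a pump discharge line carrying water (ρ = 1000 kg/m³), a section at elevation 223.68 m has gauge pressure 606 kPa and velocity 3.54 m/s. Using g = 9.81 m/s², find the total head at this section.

h ≈ 286.09 m

Pressure head ψ = P/(ρg) = 606×1000 / (1000 × 9.81) = 61.77 m.
Velocity head = v²/(2g) = 3.54² / (2 × 9.81) = 0.639 m.
h = z + ψ + v²/(2g) = 223.68 + 61.77 + 0.639 = 286.09 m.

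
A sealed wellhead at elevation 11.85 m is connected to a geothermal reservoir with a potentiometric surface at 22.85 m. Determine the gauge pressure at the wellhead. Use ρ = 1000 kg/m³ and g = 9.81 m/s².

P ≈ 108 kPa

Head above the cap: Δh = 22.85 − 11.85 = 11.00 m.
P = ρgΔh = 1000 × 9.81 × 11.00 = 107910 Pa ≈ 108 kPa.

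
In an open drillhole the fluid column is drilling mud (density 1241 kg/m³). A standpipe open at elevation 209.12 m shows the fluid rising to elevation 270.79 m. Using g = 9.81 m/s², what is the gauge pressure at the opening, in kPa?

Pressure head ψ = h − z = 270.79 − 209.12 = 61.67 m.
P = ρgψ = 1241 × 9.81 × 61.67 = 750784 Pa ≈ 751 kPa.

P ≈ 751 kPa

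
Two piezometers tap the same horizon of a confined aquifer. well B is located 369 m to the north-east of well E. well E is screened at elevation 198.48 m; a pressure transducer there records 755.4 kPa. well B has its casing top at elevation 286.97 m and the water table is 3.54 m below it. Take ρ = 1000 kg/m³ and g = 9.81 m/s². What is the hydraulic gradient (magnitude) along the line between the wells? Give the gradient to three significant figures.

Pressure head at well E: ψ = P/(ρg) = 755.4×1000 / (1000 × 9.81) = 77.00 m.
Total head at well E: h = z + ψ = 198.48 + 77.00 = 275.48 m.
Total head at well B: h = 286.97 − 3.54 = 283.43 m.
Head difference: h(well E) − h(well B) = 275.48 − 283.43 = -7.95 m.
Hydraulic gradient: i = |Δh| / L = 7.95 / 369 = 0.0215.

i ≈ 0.0215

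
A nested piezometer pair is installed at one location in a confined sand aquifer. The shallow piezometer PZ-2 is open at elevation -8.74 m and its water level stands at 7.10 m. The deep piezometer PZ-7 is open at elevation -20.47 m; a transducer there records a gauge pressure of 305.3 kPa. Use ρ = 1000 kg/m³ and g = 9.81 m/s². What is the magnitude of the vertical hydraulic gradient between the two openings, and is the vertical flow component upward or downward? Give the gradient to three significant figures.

Total head at PZ-2: h = 7.10 m (water level in the standpipe).
Pressure head at PZ-7: ψ = P/(ρg) = 305.3×1000 / (1000 × 9.81) = 31.12 m.
Total head at PZ-7: h = z + ψ = -20.47 + 31.12 = 10.65 m.
Δh = h(PZ-2) − h(PZ-7) = 7.10 − 10.65 = -3.55 m.
Vertical separation Δz = -8.74 − (-20.47) = 11.73 m.
|i_v| = |Δh| / Δz = 3.55 / 11.73 = 0.303.
Head is higher in the deep piezometer, so vertical flow is upward (discharge condition).

|i_v| ≈ 0.303; vertical flow is upward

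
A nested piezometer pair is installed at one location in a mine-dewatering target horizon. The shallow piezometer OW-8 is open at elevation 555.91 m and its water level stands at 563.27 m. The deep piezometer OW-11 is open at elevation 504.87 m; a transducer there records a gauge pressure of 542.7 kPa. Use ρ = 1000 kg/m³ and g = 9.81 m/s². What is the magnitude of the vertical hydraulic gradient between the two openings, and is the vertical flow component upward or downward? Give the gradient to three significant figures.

Total head at OW-8: h = 563.27 m (water level in the standpipe).
Pressure head at OW-11: ψ = P/(ρg) = 542.7×1000 / (1000 × 9.81) = 55.32 m.
Total head at OW-11: h = z + ψ = 504.87 + 55.32 = 560.19 m.
Δh = h(OW-8) − h(OW-11) = 563.27 − 560.19 = 3.08 m.
Vertical separation Δz = 555.91 − 504.87 = 51.04 m.
|i_v| = |Δh| / Δz = 3.08 / 51.04 = 0.0603.
Head is higher in the shallow piezometer, so vertical flow is downward (recharge condition).

|i_v| ≈ 0.0603; vertical flow is downward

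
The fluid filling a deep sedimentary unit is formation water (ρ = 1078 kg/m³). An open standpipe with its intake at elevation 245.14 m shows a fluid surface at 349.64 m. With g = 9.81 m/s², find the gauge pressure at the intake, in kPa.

Pressure head ψ = h − z = 349.64 − 245.14 = 104.50 m.
P = ρgψ = 1078 × 9.81 × 104.50 = 1105106 Pa ≈ 1110 kPa.

P ≈ 1110 kPa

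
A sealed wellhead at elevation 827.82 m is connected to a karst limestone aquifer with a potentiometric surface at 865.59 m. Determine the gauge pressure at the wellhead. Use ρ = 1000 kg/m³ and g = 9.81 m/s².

P ≈ 371 kPa

Head above the cap: Δh = 865.59 − 827.82 = 37.77 m.
P = ρgΔh = 1000 × 9.81 × 37.77 = 370524 Pa ≈ 371 kPa.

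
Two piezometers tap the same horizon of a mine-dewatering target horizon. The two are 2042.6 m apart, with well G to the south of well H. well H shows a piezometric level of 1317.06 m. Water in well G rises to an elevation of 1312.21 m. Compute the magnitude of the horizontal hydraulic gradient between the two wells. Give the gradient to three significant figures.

i ≈ 0.00237

Total head at well H: h = 1317.06 m (water level in the piezometer is the total head).
Total head at well G: h = 1312.21 m (water level in the piezometer is the total head).
Head difference: h(well H) − h(well G) = 1317.06 − 1312.21 = 4.85 m.
Hydraulic gradient: i = |Δh| / L = 4.85 / 2042.6 = 0.00237.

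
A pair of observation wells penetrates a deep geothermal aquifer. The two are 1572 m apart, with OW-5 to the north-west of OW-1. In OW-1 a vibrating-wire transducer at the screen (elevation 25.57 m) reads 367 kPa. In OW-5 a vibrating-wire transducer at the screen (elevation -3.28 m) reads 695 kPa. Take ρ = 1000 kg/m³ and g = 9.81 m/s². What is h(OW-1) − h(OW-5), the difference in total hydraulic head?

Δh ≈ -4.59 m

Pressure head at OW-1: ψ = P/(ρg) = 367×1000 / (1000 × 9.81) = 37.41 m.
Total head at OW-1: h = z + ψ = 25.57 + 37.41 = 62.98 m.
Pressure head at OW-5: ψ = P/(ρg) = 695×1000 / (1000 × 9.81) = 70.85 m.
Total head at OW-5: h = z + ψ = -3.28 + 70.85 = 67.57 m.
Head difference: h(OW-1) − h(OW-5) = 62.98 − 67.57 = -4.59 m.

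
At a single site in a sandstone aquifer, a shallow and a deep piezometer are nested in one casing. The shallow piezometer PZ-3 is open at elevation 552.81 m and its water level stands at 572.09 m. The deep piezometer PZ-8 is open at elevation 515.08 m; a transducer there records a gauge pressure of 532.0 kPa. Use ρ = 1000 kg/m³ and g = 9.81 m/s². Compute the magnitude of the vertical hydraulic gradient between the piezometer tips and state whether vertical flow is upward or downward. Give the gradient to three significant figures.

Total head at PZ-3: h = 572.09 m (water level in the standpipe).
Pressure head at PZ-8: ψ = P/(ρg) = 532.0×1000 / (1000 × 9.81) = 54.23 m.
Total head at PZ-8: h = z + ψ = 515.08 + 54.23 = 569.31 m.
Δh = h(PZ-3) − h(PZ-8) = 572.09 − 569.31 = 2.78 m.
Vertical separation Δz = 552.81 − 515.08 = 37.73 m.
|i_v| = |Δh| / Δz = 2.78 / 37.73 = 0.0737.
Head is higher in the shallow piezometer, so vertical flow is downward (recharge condition).

|i_v| ≈ 0.0737; vertical flow is downward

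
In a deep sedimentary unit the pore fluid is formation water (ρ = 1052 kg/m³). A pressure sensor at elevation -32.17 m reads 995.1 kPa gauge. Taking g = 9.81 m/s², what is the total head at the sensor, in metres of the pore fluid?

ψ = P/(ρg) = 995.1×1000 / (1052 × 9.81) = 96.42 m.
h = z + ψ = -32.17 + 96.42 = 64.25 m.

h ≈ 64.25 m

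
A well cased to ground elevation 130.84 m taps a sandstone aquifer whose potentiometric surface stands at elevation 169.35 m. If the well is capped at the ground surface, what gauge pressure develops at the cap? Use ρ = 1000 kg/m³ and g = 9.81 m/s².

P ≈ 378 kPa

Head above the cap: Δh = 169.35 − 130.84 = 38.51 m.
P = ρgΔh = 1000 × 9.81 × 38.51 = 377783 Pa ≈ 378 kPa.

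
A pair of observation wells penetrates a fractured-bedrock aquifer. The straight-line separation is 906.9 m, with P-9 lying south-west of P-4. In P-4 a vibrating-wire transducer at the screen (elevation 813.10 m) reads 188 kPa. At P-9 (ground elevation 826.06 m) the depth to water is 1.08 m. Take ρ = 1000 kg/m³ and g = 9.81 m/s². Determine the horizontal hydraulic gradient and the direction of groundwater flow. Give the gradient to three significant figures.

Pressure head at P-4: ψ = P/(ρg) = 188×1000 / (1000 × 9.81) = 19.16 m.
Total head at P-4: h = z + ψ = 813.10 + 19.16 = 832.26 m.
Total head at P-9: h = 826.06 − 1.08 = 824.98 m.
Head difference: h(P-4) − h(P-9) = 832.26 − 824.98 = 7.28 m.
Hydraulic gradient: i = |Δh| / L = 7.28 / 906.9 = 0.00803.
Flow is from higher to lower head: from P-4 toward P-9, i.e. toward the south-west.

i ≈ 0.00803; groundwater flows toward the south-west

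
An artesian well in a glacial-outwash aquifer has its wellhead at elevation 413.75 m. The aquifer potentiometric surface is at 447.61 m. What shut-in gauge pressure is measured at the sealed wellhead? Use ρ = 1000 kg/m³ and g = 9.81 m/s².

Head above the cap: Δh = 447.61 − 413.75 = 33.86 m.
P = ρgΔh = 1000 × 9.81 × 33.86 = 332167 Pa ≈ 332 kPa.

P ≈ 332 kPa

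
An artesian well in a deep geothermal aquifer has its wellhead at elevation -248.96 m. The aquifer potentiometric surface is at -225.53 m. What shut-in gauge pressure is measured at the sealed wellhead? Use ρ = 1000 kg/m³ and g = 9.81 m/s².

Head above the cap: Δh = -225.53 − (-248.96) = 23.43 m.
P = ρgΔh = 1000 × 9.81 × 23.43 = 229848 Pa ≈ 230 kPa.

P ≈ 230 kPa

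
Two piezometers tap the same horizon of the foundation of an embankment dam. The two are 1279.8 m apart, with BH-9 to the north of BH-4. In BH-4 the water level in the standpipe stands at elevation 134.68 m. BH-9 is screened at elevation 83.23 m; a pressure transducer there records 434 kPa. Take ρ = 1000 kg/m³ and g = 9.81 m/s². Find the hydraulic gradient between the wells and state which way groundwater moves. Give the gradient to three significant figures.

Total head at BH-4: h = 134.68 m (water level in the piezometer is the total head).
Pressure head at BH-9: ψ = P/(ρg) = 434×1000 / (1000 × 9.81) = 44.24 m.
Total head at BH-9: h = z + ψ = 83.23 + 44.24 = 127.47 m.
Head difference: h(BH-4) − h(BH-9) = 134.68 − 127.47 = 7.21 m.
Hydraulic gradient: i = |Δh| / L = 7.21 / 1279.8 = 0.00563.
Flow is from higher to lower head: from BH-4 toward BH-9, i.e. toward the north.

i ≈ 0.00563; groundwater flows toward the north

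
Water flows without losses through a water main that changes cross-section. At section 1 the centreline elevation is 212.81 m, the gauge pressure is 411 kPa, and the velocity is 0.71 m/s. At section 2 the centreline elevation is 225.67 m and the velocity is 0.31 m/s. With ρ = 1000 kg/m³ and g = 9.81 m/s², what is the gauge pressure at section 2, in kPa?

Pressure head at 1: ψ₁ = P₁/(ρg) = 411×1000 / (1000 × 9.81) = 41.90 m.
Velocity heads: v₁²/2g = 0.71²/19.62 = 0.026 m; v₂²/2g = 0.31²/19.62 = 0.005 m.
Total head H = z₁ + ψ₁ + v₁²/2g = 212.81 + 41.90 + 0.026 = 254.74 m.
ψ₂ = H − z₂ − v₂²/2g = 254.74 − 225.67 − 0.005 = 29.07 m.
P₂ = ρgψ₂ = 1000 × 9.81 × 29.07 ≈ 285 kPa.

P₂ ≈ 285 kPa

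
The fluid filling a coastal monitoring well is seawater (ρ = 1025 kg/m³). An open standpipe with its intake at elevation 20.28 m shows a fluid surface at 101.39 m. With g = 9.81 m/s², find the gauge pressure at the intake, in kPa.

Pressure head ψ = h − z = 101.39 − 20.28 = 81.11 m.
P = ρgψ = 1025 × 9.81 × 81.11 = 815581 Pa ≈ 816 kPa.

P ≈ 816 kPa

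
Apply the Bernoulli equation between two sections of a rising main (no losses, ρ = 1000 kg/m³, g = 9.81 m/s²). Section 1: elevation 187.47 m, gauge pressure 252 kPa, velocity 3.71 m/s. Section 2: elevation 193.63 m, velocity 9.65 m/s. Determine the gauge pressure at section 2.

P₂ ≈ 152 kPa

Pressure head at 1: ψ₁ = P₁/(ρg) = 252×1000 / (1000 × 9.81) = 25.69 m.
Velocity heads: v₁²/2g = 3.71²/19.62 = 0.702 m; v₂²/2g = 9.65²/19.62 = 4.746 m.
Total head H = z₁ + ψ₁ + v₁²/2g = 187.47 + 25.69 + 0.702 = 213.86 m.
ψ₂ = H − z₂ − v₂²/2g = 213.86 − 193.63 − 4.746 = 15.48 m.
P₂ = ρgψ₂ = 1000 × 9.81 × 15.48 ≈ 152 kPa.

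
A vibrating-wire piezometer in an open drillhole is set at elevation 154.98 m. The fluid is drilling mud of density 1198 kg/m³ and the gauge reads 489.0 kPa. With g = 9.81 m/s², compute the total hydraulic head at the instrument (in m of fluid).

h ≈ 196.59 m

ψ = P/(ρg) = 489.0×1000 / (1198 × 9.81) = 41.61 m.
h = z + ψ = 154.98 + 41.61 = 196.59 m.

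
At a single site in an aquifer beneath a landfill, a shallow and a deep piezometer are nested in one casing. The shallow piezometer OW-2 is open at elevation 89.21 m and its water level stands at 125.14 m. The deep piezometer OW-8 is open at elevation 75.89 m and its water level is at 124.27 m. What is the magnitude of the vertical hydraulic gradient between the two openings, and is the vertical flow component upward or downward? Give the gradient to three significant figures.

Total head at OW-2: h = 125.14 m (water level in the standpipe).
Total head at OW-8: h = 124.27 m.
Δh = h(OW-2) − h(OW-8) = 125.14 − 124.27 = 0.87 m.
Vertical separation Δz = 89.21 − 75.89 = 13.32 m.
|i_v| = |Δh| / Δz = 0.87 / 13.32 = 0.0653.
Head is higher in the shallow piezometer, so vertical flow is downward (recharge condition).

|i_v| ≈ 0.0653; vertical flow is downward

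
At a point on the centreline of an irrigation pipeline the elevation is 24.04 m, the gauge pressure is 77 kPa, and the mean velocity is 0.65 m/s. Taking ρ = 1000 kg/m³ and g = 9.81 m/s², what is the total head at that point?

Pressure head ψ = P/(ρg) = 77×1000 / (1000 × 9.81) = 7.85 m.
Velocity head = v²/(2g) = 0.65² / (2 × 9.81) = 0.022 m.
h = z + ψ + v²/(2g) = 24.04 + 7.85 + 0.022 = 31.91 m.

h ≈ 31.91 m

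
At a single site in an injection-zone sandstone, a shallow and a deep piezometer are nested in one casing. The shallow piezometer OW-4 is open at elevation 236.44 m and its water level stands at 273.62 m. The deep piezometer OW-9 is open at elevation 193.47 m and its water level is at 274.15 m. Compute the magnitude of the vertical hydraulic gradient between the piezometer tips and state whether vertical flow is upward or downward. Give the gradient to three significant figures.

Total head at OW-4: h = 273.62 m (water level in the standpipe).
Total head at OW-9: h = 274.15 m.
Δh = h(OW-4) − h(OW-9) = 273.62 − 274.15 = -0.53 m.
Vertical separation Δz = 236.44 − 193.47 = 42.97 m.
|i_v| = |Δh| / Δz = 0.53 / 42.97 = 0.0123.
Head is higher in the deep piezometer, so vertical flow is upward (discharge condition).

|i_v| ≈ 0.0123; vertical flow is upward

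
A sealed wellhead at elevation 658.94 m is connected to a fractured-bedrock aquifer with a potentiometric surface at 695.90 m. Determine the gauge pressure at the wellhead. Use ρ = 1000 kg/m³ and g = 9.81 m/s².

P ≈ 363 kPa

Head above the cap: Δh = 695.90 − 658.94 = 36.96 m.
P = ρgΔh = 1000 × 9.81 × 36.96 = 362578 Pa ≈ 363 kPa.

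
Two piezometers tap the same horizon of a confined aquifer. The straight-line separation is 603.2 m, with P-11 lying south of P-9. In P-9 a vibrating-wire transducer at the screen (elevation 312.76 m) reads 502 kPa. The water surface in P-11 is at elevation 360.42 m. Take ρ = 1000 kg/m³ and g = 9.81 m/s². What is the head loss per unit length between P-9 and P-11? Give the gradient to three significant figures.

i ≈ 0.00582 m/m

Pressure head at P-9: ψ = P/(ρg) = 502×1000 / (1000 × 9.81) = 51.17 m.
Total head at P-9: h = z + ψ = 312.76 + 51.17 = 363.93 m.
Total head at P-11: h = 360.42 m (water level in the piezometer is the total head).
Head difference: h(P-9) − h(P-11) = 363.93 − 360.42 = 3.51 m.
Hydraulic gradient: i = |Δh| / L = 3.51 / 603.2 = 0.00582.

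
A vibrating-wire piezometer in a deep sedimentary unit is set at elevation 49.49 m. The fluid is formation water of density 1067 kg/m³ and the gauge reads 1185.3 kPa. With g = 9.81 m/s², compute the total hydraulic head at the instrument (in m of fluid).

ψ = P/(ρg) = 1185.3×1000 / (1067 × 9.81) = 113.24 m.
h = z + ψ = 49.49 + 113.24 = 162.73 m.

h ≈ 162.73 m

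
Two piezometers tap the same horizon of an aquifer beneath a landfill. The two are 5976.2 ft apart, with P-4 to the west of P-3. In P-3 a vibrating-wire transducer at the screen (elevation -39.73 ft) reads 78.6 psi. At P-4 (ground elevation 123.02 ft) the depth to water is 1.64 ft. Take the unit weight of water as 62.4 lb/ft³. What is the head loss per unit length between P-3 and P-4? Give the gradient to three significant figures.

i ≈ 0.00339 ft/ft

Pressure head at P-3: ψ = 144·P/γ = 144 × 78.6 / 62.4 = 181.38 ft.
Total head at P-3: h = z + ψ = -39.73 + 181.38 = 141.65 ft.
Total head at P-4: h = 123.02 − 1.64 = 121.38 ft.
Head difference: h(P-3) − h(P-4) = 141.65 − 121.38 = 20.27 ft.
Hydraulic gradient: i = |Δh| / L = 20.27 / 5976.2 = 0.00339.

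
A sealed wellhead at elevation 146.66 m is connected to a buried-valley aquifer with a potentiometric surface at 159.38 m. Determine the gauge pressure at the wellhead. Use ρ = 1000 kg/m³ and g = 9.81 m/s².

Head above the cap: Δh = 159.38 − 146.66 = 12.72 m.
P = ρgΔh = 1000 × 9.81 × 12.72 = 124783 Pa ≈ 125 kPa.

P ≈ 125 kPa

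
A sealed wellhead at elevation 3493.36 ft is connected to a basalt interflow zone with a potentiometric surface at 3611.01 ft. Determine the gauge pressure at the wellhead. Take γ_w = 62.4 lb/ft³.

P ≈ 51.0 psi

Head above the cap: Δh = 3611.01 − 3493.36 = 117.65 ft.
P = γΔh/144 = 62.4 × 117.65 / 144 = 51.0 psi.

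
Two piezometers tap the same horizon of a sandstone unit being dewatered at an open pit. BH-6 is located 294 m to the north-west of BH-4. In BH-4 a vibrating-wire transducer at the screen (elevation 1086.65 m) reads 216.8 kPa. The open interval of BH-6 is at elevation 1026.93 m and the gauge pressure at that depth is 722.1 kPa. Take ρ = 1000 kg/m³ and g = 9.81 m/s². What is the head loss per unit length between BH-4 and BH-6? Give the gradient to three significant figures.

i ≈ 0.0279 m/m

Pressure head at BH-4: ψ = P/(ρg) = 216.8×1000 / (1000 × 9.81) = 22.10 m.
Total head at BH-4: h = z + ψ = 1086.65 + 22.10 = 1108.75 m.
Pressure head at BH-6: ψ = P/(ρg) = 722.1×1000 / (1000 × 9.81) = 73.61 m.
Total head at BH-6: h = z + ψ = 1026.93 + 73.61 = 1100.54 m.
Head difference: h(BH-4) − h(BH-6) = 1108.75 − 1100.54 = 8.21 m.
Hydraulic gradient: i = |Δh| / L = 8.21 / 294 = 0.0279.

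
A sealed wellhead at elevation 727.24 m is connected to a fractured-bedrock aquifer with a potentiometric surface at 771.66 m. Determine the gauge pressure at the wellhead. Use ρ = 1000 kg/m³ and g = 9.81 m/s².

Head above the cap: Δh = 771.66 − 727.24 = 44.42 m.
P = ρgΔh = 1000 × 9.81 × 44.42 = 435760 Pa ≈ 436 kPa.

P ≈ 436 kPa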